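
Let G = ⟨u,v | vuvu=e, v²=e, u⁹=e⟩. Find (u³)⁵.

Compute successive powers of (u³), reducing at each step:
  (u³)²: (u³) · u³ = u⁶
  (u³)³: (u⁶) · u³ = e
  (u³)⁴: e · u³ = u³
  (u³)⁵: (u³) · u³ = u⁶

Answer: u⁶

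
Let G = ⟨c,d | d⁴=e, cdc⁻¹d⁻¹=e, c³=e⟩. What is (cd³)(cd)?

Compute (cd³) · (cd) by multiplying left to right and reducing via the relations at each step:
  (cd³) · c = c²d³
  (c²d³) · d = c²

Answer: c²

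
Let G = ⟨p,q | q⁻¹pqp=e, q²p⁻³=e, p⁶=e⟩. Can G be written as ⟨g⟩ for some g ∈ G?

Every cyclic group is abelian. But p·q = pq while q·p = p²q⁻¹, so p·q ≠ q·p and G is not abelian. Hence G is not cyclic.

Answer: No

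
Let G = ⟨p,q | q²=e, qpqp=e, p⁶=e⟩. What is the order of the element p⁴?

Compute successive powers until reaching e:
  (p⁴)¹ = p⁴, (p⁴)² = p², (p⁴)³ = e.
The smallest positive k with (p⁴)ᵏ = e is 3.

Answer: 3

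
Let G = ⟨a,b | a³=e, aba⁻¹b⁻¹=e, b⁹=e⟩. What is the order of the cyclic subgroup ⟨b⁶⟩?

|⟨b⁶⟩| equals the order of b⁶. Compute successive powers until reaching e:
  (b⁶)¹ = b⁶, (b⁶)² = b³, (b⁶)³ = e.
The smallest positive k with (b⁶)ᵏ = e is 3, so |⟨b⁶⟩| = 3.

Answer: 3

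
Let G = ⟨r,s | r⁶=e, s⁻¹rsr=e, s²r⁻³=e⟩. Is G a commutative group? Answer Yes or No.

r·s = rs but s·r = r²s⁻¹, so r·s ≠ s·r and G is not abelian.

Answer: No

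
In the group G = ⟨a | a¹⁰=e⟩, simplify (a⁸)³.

Compute successive powers of (a⁸), reducing at each step:
  (a⁸)²: (a⁸) · a⁸ = a⁶
  (a⁸)³: (a⁶) · a⁸ = a⁴

Answer: a⁴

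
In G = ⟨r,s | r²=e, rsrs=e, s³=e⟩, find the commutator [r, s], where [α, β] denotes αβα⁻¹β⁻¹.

[r, s] = r·s·r⁻¹·s⁻¹.
  r · s = rs
  (rs) · r = s²
  (s²) · (s²) = s

Answer: s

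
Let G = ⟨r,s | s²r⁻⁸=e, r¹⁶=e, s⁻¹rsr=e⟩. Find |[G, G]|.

G' = [G, G] is generated by all commutators. The generator-pair commutators are: [r, s] = r².
The subgroup they normally generate is {e, r², r⁴, r⁶, r⁸, r¹⁰, r¹², r¹⁴}, of order 8.
Check: |G/G'| = 32/8 = 4 is the order of the abelianisation.

Answer: 8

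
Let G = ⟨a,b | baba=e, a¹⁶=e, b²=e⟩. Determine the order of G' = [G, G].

G' = [G, G] is generated by all commutators. The generator-pair commutators are: [a, b] = a².
The subgroup they normally generate is {e, a², a⁴, a⁶, a⁸, a¹⁰, a¹², a¹⁴}, of order 8.
Check: |G/G'| = 32/8 = 4 is the order of the abelianisation.

Answer: 8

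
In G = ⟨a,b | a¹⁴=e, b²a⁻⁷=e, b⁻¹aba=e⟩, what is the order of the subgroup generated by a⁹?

|⟨a⁹⟩| equals the order of a⁹. Compute successive powers until reaching e:
  (a⁹)¹ = a⁹, (a⁹)² = a⁴, (a⁹)³ = a¹³, (a⁹)⁴ = a⁸, (a⁹)⁵ = a³, (a⁹)⁶ = a¹², (a⁹)⁷ = a⁷, (a⁹)⁸ = a², (a⁹)⁹ = a¹¹, (a⁹)¹⁰ = a⁶, (a⁹)¹¹ = a, (a⁹)¹² = a¹⁰, (a⁹)¹³ = a⁵, (a⁹)¹⁴ = e.
The smallest positive k with (a⁹)ᵏ = e is 14, so |⟨a⁹⟩| = 14.

Answer: 14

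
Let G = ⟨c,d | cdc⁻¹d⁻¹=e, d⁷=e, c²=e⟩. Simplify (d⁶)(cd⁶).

Compute (d⁶) · (cd⁶) by multiplying left to right and reducing via the relations at each step:
  (d⁶) · c = cd⁶
  (cd⁶) · d⁶ = cd⁵

Answer: cd⁵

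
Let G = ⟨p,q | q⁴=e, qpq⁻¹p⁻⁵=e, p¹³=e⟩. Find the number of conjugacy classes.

The conjugacy classes (representative and size) are:
  [e] (size 1), [p] (size 4), [p²] (size 4), [p⁹] (size 4), [p¹²q] (size 13), [p⁴q²] (size 13), [p¹²q³] (size 13).
Class equation: 1 + 4 + 4 + 4 + 13 + 13 + 13 = 52 = |G|. So G has 7 conjugacy classes.

Answer: 7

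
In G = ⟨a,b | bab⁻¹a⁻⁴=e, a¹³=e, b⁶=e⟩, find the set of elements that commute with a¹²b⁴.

⟨a¹²b⁴⟩ ⊆ C_G(a¹²b⁴) since powers of a¹²b⁴ commute with a¹²b⁴; so |C_G(a¹²b⁴)| ≥ |⟨a¹²b⁴⟩| = 3.
By orbit–stabilizer, |C_G(a¹²b⁴)| = |G| / |conj. class of a¹²b⁴| = 78 / 13 = 6.
The 6 elements commuting with a¹²b⁴ are {e, a³b², a⁷b⁵, a¹¹b, a¹⁰b³, a¹²b⁴}.

Answer: {e, a³b², a⁷b⁵, a¹¹b, a¹⁰b³, a¹²b⁴}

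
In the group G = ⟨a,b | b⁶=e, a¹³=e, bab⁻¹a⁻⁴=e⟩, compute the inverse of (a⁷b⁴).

The order of (a⁷b⁴) is 3 (smallest k with (a⁷b⁴)ᵏ = e), so (a⁷b⁴)⁻¹ = (a⁷b⁴)² = a⁵b².
Check: (a⁷b⁴) · (a⁵b²) → (a⁷b⁴) · a⁵ = b⁴;   (b⁴) · b² = e, giving e as required.

Answer: a⁵b²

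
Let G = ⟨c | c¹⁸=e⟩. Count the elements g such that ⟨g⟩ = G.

G is cyclic of order 18. An element generates G iff its order is 18, and a cyclic group of order 18 has exactly φ(18) = 6 such elements.

Answer: 6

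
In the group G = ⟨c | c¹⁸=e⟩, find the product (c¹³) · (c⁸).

Compute (c¹³) · (c⁸) by multiplying left to right and reducing via the relations at each step:
  (c¹³) · c⁸ = c³

Answer: c³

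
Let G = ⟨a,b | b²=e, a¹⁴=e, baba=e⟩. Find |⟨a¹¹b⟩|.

|⟨a¹¹b⟩| equals the order of a¹¹b. Compute successive powers until reaching e:
  (a¹¹b)¹ = a¹¹b, (a¹¹b)² = e.
The smallest positive k with (a¹¹b)ᵏ = e is 2, so |⟨a¹¹b⟩| = 2.

Answer: 2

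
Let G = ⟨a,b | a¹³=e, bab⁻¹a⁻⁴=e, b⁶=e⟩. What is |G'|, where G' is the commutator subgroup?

G' = [G, G] is generated by all commutators. The generator-pair commutators are: [a, b] = a¹⁰.
The subgroup they normally generate is {e, a, a², a³, a⁴, a⁵, a⁶, a⁷, a⁸, a⁹, a¹⁰, a¹¹, a¹²}, of order 13.
Check: |G/G'| = 78/13 = 6 is the order of the abelianisation.

Answer: 13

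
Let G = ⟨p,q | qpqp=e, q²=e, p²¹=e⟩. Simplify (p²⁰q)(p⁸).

Compute (p²⁰q) · (p⁸) by multiplying left to right and reducing via the relations at each step:
  (p²⁰q) · p⁸ = p¹²q

Answer: p¹²q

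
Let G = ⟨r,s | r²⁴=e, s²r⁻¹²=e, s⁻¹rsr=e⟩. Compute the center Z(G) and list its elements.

An element z ∈ Z(G) iff z commutes with every generator.
For example r¹² is central: (r¹²)·r = r¹³ = r·(r¹²); (r¹²)·s = s⁻¹ = s·(r¹²).
Whereas r ∉ Z(G) since r·s = rs ≠ r¹¹s⁻¹ = s·r.
Checking each of the 48 elements this way gives Z(G) = {e, r¹²}, of order 2.

Answer: {e, r¹²}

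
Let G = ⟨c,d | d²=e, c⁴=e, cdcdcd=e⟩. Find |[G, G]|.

G' = [G, G] is generated by all commutators. The generator-pair commutators are: [c, d] = c²dc.
The subgroup they normally generate is {e, c², cd, dc³, c²dc, c³d, c²dc³, dc, cdc², dc²d, c²dc²d, c³dc²}, of order 12.
Check: |G/G'| = 24/12 = 2 is the order of the abelianisation.

Answer: 12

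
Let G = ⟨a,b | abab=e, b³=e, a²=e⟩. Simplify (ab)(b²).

Compute (ab) · (b²) by multiplying left to right and reducing via the relations at each step:
  (ab) · b² = a

Answer: a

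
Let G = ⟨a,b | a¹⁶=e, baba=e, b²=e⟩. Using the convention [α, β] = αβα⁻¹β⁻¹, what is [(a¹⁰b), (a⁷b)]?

[(a¹⁰b), (a⁷b)] = (a¹⁰b)·(a⁷b)·(a¹⁰b)⁻¹·(a⁷b)⁻¹.
  (a¹⁰b) · (a⁷b) = a³
  (a³) · (a¹⁰b) = a¹³b
  (a¹³b) · (a⁷b) = a⁶

Answer: a⁶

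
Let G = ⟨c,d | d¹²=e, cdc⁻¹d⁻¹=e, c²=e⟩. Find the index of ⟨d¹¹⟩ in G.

First find ord(d¹¹) by computing successive powers:
  (d¹¹)¹ = d¹¹, (d¹¹)² = d¹⁰, (d¹¹)³ = d⁹, (d¹¹)⁴ = d⁸, (d¹¹)⁵ = d⁷, (d¹¹)⁶ = d⁶, (d¹¹)⁷ = d⁵, (d¹¹)⁸ = d⁴, (d¹¹)⁹ = d³, (d¹¹)¹⁰ = d², (d¹¹)¹¹ = d, (d¹¹)¹² = e.
So |⟨d¹¹⟩| = ord(d¹¹) = 12. With |G| = 24, by Lagrange [G : ⟨d¹¹⟩] = 24/12 = 2.

Answer: 2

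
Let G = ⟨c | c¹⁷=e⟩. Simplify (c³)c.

Compute (c³) · c by multiplying left to right and reducing via the relations at each step:
  (c³) · c = c⁴

Answer: c⁴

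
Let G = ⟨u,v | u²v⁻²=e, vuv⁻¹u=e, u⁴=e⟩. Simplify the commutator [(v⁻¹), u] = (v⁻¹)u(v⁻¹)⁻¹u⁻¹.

[(v⁻¹), u] = (v⁻¹)·u·(v⁻¹)⁻¹·u⁻¹.
  (v⁻¹) · u = uv
  (uv) · v = u³
  (u³) · (u³) = u²

Answer: u²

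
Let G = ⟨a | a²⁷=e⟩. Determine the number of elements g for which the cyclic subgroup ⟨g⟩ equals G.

G is cyclic of order 27. An element generates G iff its order is 27, and a cyclic group of order 27 has exactly φ(27) = 18 such elements.

Answer: 18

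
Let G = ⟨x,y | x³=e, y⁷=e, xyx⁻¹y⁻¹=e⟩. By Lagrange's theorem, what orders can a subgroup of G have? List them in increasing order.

|G| = 21 = 3 · 7. By Lagrange's theorem the order of any subgroup divides 21; the divisors of 21 are 1, 3, 7, 21.

Answer: 1, 3, 7, 21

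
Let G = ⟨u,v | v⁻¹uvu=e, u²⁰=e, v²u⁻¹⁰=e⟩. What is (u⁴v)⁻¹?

The order of (u⁴v) is 4 (smallest k with (u⁴v)ᵏ = e), so (u⁴v)⁻¹ = (u⁴v)³ = u⁴v⁻¹.
Check: (u⁴v) · (u⁴v⁻¹) → (u⁴v) · u⁴ = v;   v · v⁻¹ = e, giving e as required.

Answer: u⁴v⁻¹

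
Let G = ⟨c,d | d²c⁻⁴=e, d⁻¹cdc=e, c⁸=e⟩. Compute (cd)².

Compute successive powers of (cd), reducing at each step:
  (cd)²: (cd) · c = d;   d · d = c⁴

Answer: c⁴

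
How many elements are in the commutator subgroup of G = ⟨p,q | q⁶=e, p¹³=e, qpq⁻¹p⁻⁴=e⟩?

G' = [G, G] is generated by all commutators. The generator-pair commutators are: [p, q] = p¹⁰.
The subgroup they normally generate is {e, p, p², p³, p⁴, p⁵, p⁶, p⁷, p⁸, p⁹, p¹⁰, p¹¹, p¹²}, of order 13.
Check: |G/G'| = 78/13 = 6 is the order of the abelianisation.

Answer: 13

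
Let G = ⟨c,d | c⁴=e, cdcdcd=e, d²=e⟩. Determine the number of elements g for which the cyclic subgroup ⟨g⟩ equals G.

⟨g⟩ = G would require ord(g) = |G| = 24, but the maximum element order in G is 4 < 24. So G is not cyclic and no single element generates it: the count is 0.

Answer: 0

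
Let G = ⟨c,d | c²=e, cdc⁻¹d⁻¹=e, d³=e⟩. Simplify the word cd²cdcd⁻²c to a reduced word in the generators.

Multiply left to right, reducing at each step:
  c · d² = cd²
  (cd²) · c = d²
  (d²) · d = e
  e · c = c
  c · d⁻² = cd
  (cd) · c = d

Answer: d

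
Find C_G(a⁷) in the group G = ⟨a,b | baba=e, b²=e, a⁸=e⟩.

⟨a⁷⟩ ⊆ C_G(a⁷) since powers of a⁷ commute with a⁷; so |C_G(a⁷)| ≥ |⟨a⁷⟩| = 8.
By orbit–stabilizer, |C_G(a⁷)| = |G| / |conj. class of a⁷| = 16 / 2 = 8.
The 8 elements commuting with a⁷ are {e, a, a², a³, a⁴, a⁵, a⁶, a⁷}.

Answer: {e, a, a², a³, a⁴, a⁵, a⁶, a⁷}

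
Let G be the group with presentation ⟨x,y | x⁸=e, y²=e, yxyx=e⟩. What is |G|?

Enumerate words in the generators, reducing via the relations: the distinct elements are
  {e, x, y, xy, x², x³, x⁴, x⁵, x⁶, x⁷, x²y, x³y, x⁴y, x⁵y, x⁶y, x⁷y}.
No further products give new elements, so |G| = 16.

Answer: 16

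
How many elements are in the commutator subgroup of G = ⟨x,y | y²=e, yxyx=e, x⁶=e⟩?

G' = [G, G] is generated by all commutators. The generator-pair commutators are: [x, y] = x².
The subgroup they normally generate is {e, x², x⁴}, of order 3.
Check: |G/G'| = 12/3 = 4 is the order of the abelianisation.

Answer: 3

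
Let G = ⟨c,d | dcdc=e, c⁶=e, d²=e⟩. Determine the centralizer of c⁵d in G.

⟨c⁵d⟩ ⊆ C_G(c⁵d) since powers of c⁵d commute with c⁵d; so |C_G(c⁵d)| ≥ |⟨c⁵d⟩| = 2.
By orbit–stabilizer, |C_G(c⁵d)| = |G| / |conj. class of c⁵d| = 12 / 3 = 4.
The 4 elements commuting with c⁵d are {e, c³, c⁵d, c²d}.

Answer: {e, c³, c⁵d, c²d}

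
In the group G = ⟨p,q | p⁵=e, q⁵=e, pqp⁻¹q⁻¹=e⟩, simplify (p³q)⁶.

Compute successive powers of (p³q), reducing at each step:
  (p³q)²: (p³q) · p³ = pq;   (pq) · q = pq²
  (p³q)³: (pq²) · p³ = p⁴q²;   (p⁴q²) · q = p⁴q³
  (p³q)⁴: (p⁴q³) · p³ = p²q³;   (p²q³) · q = p²q⁴
  (p³q)⁵: (p²q⁴) · p³ = q⁴;   (q⁴) · q = e
  (p³q)⁶: e · p³ = p³;   (p³) · q = p³q

Answer: p³q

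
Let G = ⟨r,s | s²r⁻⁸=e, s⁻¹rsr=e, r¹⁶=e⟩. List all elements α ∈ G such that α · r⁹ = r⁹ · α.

⟨r⁹⟩ ⊆ C_G(r⁹) since powers of r⁹ commute with r⁹; so |C_G(r⁹)| ≥ |⟨r⁹⟩| = 16.
By orbit–stabilizer, |C_G(r⁹)| = |G| / |conj. class of r⁹| = 32 / 2 = 16.
The 16 elements commuting with r⁹ are {e, r, r², r³, r⁴, r⁵, r⁶, r⁷, r⁸, r⁹, r¹⁰, r¹¹, r¹², r¹³, r¹⁴, r¹⁵}.

Answer: {e, r, r², r³, r⁴, r⁵, r⁶, r⁷, r⁸, r⁹, r¹⁰, r¹¹, r¹², r¹³, r¹⁴, r¹⁵}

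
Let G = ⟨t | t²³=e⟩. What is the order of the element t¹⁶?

Compute successive powers until reaching e:
  (t¹⁶)¹ = t¹⁶, (t¹⁶)² = t⁹, (t¹⁶)³ = t², (t¹⁶)⁴ = t¹⁸, (t¹⁶)⁵ = t¹¹, (t¹⁶)⁶ = t⁴, (t¹⁶)⁷ = t²⁰, (t¹⁶)⁸ = t¹³, (t¹⁶)⁹ = t⁶, (t¹⁶)¹⁰ = t²², (t¹⁶)¹¹ = t¹⁵, (t¹⁶)¹² = t⁸, (t¹⁶)¹³ = t, (t¹⁶)¹⁴ = t¹⁷, (t¹⁶)¹⁵ = t¹⁰, (t¹⁶)¹⁶ = t³, (t¹⁶)¹⁷ = t¹⁹, (t¹⁶)¹⁸ = t¹², (t¹⁶)¹⁹ = t⁵, (t¹⁶)²⁰ = t²¹, (t¹⁶)²¹ = t¹⁴, (t¹⁶)²² = t⁷, (t¹⁶)²³ = e.
The smallest positive k with (t¹⁶)ᵏ = e is 23.

Answer: 23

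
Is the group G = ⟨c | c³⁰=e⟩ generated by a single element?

|G| = 30. The element c has order 30 (its powers give 30 distinct elements), so ⟨c⟩ = G and G is cyclic.

Answer: Yes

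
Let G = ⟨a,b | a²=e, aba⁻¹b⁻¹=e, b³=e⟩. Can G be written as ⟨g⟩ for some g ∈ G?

|G| = 6. The element ab has order 6 (its powers give 6 distinct elements), so ⟨ab⟩ = G and G is cyclic.

Answer: Yes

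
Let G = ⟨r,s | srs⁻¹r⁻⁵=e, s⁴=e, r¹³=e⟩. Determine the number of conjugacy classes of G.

The conjugacy classes (representative and size) are:
  [e] (size 1), [r] (size 4), [r²] (size 4), [r⁹] (size 4), [r¹²s] (size 13), [r⁴s²] (size 13), [r¹²s³] (size 13).
Class equation: 1 + 4 + 4 + 4 + 13 + 13 + 13 = 52 = |G|. So G has 7 conjugacy classes.

Answer: 7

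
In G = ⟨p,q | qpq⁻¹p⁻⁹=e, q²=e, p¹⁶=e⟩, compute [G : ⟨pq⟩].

First find ord(pq) by computing successive powers:
  (pq)¹ = pq, (pq)² = p¹⁰, (pq)³ = p¹¹q, (pq)⁴ = p⁴, (pq)⁵ = p⁵q, (pq)⁶ = p¹⁴, (pq)⁷ = p¹⁵q, (pq)⁸ = p⁸, (pq)⁹ = p⁹q, (pq)¹⁰ = p², (pq)¹¹ = p³q, (pq)¹² = p¹², (pq)¹³ = p¹³q, (pq)¹⁴ = p⁶, (pq)¹⁵ = p⁷q, (pq)¹⁶ = e.
So |⟨pq⟩| = ord(pq) = 16. With |G| = 32, by Lagrange [G : ⟨pq⟩] = 32/16 = 2.

Answer: 2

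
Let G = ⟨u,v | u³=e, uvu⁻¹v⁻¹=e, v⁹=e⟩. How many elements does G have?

Enumerate words in the generators, reducing via the relations: the distinct elements are
  {e, u, v, uv, u², v², v³, v⁴, v⁵, v⁶, v⁷, v⁸, uv², uv³, uv⁴, uv⁵, uv⁶, uv⁷, uv⁸, u²v, u²v², u²v³, u²v⁴, u²v⁵, u²v⁶, u²v⁷, u²v⁸}.
No further products give new elements, so |G| = 27.

Answer: 27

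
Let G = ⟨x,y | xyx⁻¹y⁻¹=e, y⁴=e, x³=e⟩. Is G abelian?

Each pair of generators commutes: x·y = xy = y·x. Since the generators pairwise commute, every element of G commutes with every other, so G is abelian.

Answer: Yes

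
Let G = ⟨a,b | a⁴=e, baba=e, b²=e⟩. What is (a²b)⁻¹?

The order of (a²b) is 2 (smallest k with (a²b)ᵏ = e), so (a²b)⁻¹ = (a²b)¹ = a²b.
Check: (a²b) · (a²b) → (a²b) · a² = b;   b · b = e, giving e as required.

Answer: a²b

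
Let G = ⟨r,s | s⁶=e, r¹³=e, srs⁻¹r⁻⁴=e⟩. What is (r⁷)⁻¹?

The order of (r⁷) is 13 (smallest k with (r⁷)ᵏ = e), so (r⁷)⁻¹ = (r⁷)¹² = r⁶.
Check: (r⁷) · (r⁶) → (r⁷) · r⁶ = e, giving e as required.

Answer: r⁶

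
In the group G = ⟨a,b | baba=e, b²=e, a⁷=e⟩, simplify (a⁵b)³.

Compute successive powers of (a⁵b), reducing at each step:
  (a⁵b)²: (a⁵b) · a⁵ = b;   b · b = e
  (a⁵b)³: e · a⁵ = a⁵;   (a⁵) · b = a⁵b

Answer: a⁵b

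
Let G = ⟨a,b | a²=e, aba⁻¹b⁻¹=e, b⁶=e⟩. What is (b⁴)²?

Compute successive powers of (b⁴), reducing at each step:
  (b⁴)²: (b⁴) · b⁴ = b²

Answer: b²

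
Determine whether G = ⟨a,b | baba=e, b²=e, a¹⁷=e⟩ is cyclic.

Every cyclic group is abelian. But a·b = ab while b·a = a¹⁶b, so a·b ≠ b·a and G is not abelian. Hence G is not cyclic.

Answer: No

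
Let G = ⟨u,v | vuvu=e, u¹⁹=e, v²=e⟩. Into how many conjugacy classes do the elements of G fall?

The conjugacy classes (representative and size) are:
  [e] (size 1), [u¹⁸] (size 2), [u²] (size 2), [u¹⁶] (size 2), [u⁴] (size 2), [u¹⁴] (size 2), [u¹³] (size 2), [u¹²] (size 2), [u⁸] (size 2), [u⁹] (size 2), [v] (size 19).
Class equation: 1 + 2 + 2 + 2 + 2 + 2 + 2 + 2 + 2 + 2 + 19 = 38 = |G|. So G has 11 conjugacy classes.

Answer: 11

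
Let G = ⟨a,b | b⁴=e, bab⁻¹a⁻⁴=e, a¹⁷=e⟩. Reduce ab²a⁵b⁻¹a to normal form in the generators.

Multiply left to right, reducing at each step:
  a · b² = ab²
  (ab²) · a⁵ = a¹³b²
  (a¹³b²) · b⁻¹ = a¹³b
  (a¹³b) · a = b

Answer: b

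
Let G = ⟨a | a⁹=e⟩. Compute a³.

Compute successive powers of a, reducing at each step:
  a²: a · a = a²
  a³: (a²) · a = a³

Answer: a³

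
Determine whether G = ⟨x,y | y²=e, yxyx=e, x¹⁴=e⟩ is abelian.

x·y = xy but y·x = x¹³y, so x·y ≠ y·x and G is not abelian.

Answer: No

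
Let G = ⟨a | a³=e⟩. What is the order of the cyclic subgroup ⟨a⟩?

|⟨a⟩| equals the order of a. Compute successive powers until reaching e:
  a¹ = a, a² = a², a³ = e.
The smallest positive k with aᵏ = e is 3, so |⟨a⟩| = 3.

Answer: 3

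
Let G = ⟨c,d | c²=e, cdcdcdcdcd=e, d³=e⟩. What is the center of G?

An element z ∈ Z(G) iff z commutes with every generator.
For example e is central: e·c = c = c·e; e·d = d = d·e.
Whereas c ∉ Z(G) since c·d = cd ≠ dc = d·c.
Checking each of the 60 elements this way gives Z(G) = {e}, of order 1.

Answer: {e}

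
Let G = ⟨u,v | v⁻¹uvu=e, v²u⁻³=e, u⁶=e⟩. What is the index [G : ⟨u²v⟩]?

First find ord(u²v) by computing successive powers:
  (u²v)¹ = u²v, (u²v)² = u³, (u²v)³ = u²v⁻¹, (u²v)⁴ = e.
So |⟨u²v⟩| = ord(u²v) = 4. With |G| = 12, by Lagrange [G : ⟨u²v⟩] = 12/4 = 3.

Answer: 3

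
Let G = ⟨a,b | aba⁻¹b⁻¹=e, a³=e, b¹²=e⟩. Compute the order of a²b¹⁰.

Compute successive powers until reaching e:
  (a²b¹⁰)¹ = a²b¹⁰, (a²b¹⁰)² = ab⁸, (a²b¹⁰)³ = b⁶, (a²b¹⁰)⁴ = a²b⁴, (a²b¹⁰)⁵ = ab², (a²b¹⁰)⁶ = e.
The smallest positive k with (a²b¹⁰)ᵏ = e is 6.

Answer: 6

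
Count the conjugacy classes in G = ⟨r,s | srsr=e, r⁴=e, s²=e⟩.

The conjugacy classes (representative and size) are:
  [e] (size 1), [r] (size 2), [r²] (size 1), [r²s] (size 2), [r³s] (size 2).
Class equation: 1 + 2 + 1 + 2 + 2 = 8 = |G|. So G has 5 conjugacy classes.

Answer: 5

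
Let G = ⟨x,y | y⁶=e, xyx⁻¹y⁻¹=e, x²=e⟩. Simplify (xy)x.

Compute (xy) · x by multiplying left to right and reducing via the relations at each step:
  (xy) · x = y

Answer: y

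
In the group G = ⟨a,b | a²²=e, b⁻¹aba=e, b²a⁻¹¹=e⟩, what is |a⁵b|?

Compute successive powers until reaching e:
  (a⁵b)¹ = a⁵b, (a⁵b)² = a¹¹, (a⁵b)³ = a⁵b⁻¹, (a⁵b)⁴ = e.
The smallest positive k with (a⁵b)ᵏ = e is 4.

Answer: 4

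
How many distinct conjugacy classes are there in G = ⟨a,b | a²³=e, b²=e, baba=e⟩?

The conjugacy classes (representative and size) are:
  [e] (size 1), [a] (size 2), [a²¹] (size 2), [a²⁰] (size 2), [a⁴] (size 2), [a¹⁸] (size 2), [a⁶] (size 2), [a¹⁶] (size 2), [a⁸] (size 2), [a⁹] (size 2), [a¹⁰] (size 2), [a¹²] (size 2), [a¹⁸b] (size 23).
Class equation: 1 + 2 + 2 + 2 + 2 + 2 + 2 + 2 + 2 + 2 + 2 + 2 + 23 = 46 = |G|. So G has 13 conjugacy classes.

Answer: 13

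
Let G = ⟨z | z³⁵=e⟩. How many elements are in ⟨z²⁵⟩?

|⟨z²⁵⟩| equals the order of z²⁵. Compute successive powers until reaching e:
  (z²⁵)¹ = z²⁵, (z²⁵)² = z¹⁵, (z²⁵)³ = z⁵, (z²⁵)⁴ = z³⁰, (z²⁵)⁵ = z²⁰, (z²⁵)⁶ = z¹⁰, (z²⁵)⁷ = e.
The smallest positive k with (z²⁵)ᵏ = e is 7, so |⟨z²⁵⟩| = 7.

Answer: 7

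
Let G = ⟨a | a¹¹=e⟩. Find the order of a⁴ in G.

Compute successive powers until reaching e:
  (a⁴)¹ = a⁴, (a⁴)² = a⁸, (a⁴)³ = a, (a⁴)⁴ = a⁵, (a⁴)⁵ = a⁹, (a⁴)⁶ = a², (a⁴)⁷ = a⁶, (a⁴)⁸ = a¹⁰, (a⁴)⁹ = a³, (a⁴)¹⁰ = a⁷, (a⁴)¹¹ = e.
The smallest positive k with (a⁴)ᵏ = e is 11.

Answer: 11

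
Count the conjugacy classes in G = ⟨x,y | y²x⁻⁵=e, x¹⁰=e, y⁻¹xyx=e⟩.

The conjugacy classes (representative and size) are:
  [e] (size 1), [x] (size 2), [x⁸] (size 2), [x⁷] (size 2), [x⁴] (size 2), [x⁵] (size 1), [x⁴y] (size 5), [x²y⁻¹] (size 5).
Class equation: 1 + 2 + 2 + 2 + 2 + 1 + 5 + 5 = 20 = |G|. So G has 8 conjugacy classes.

Answer: 8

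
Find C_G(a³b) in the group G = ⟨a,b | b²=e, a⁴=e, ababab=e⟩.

⟨a³b⟩ ⊆ C_G(a³b) since powers of a³b commute with a³b; so |C_G(a³b)| ≥ |⟨a³b⟩| = 3.
By orbit–stabilizer, |C_G(a³b)| = |G| / |conj. class of a³b| = 24 / 8 = 3.
The 3 elements commuting with a³b are {e, a³b, ba}.

Answer: {e, a³b, ba}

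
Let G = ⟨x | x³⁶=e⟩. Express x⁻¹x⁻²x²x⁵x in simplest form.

Multiply left to right, reducing at each step:
  (x³⁵) · x⁻² = x³³
  (x³³) · x² = x³⁵
  (x³⁵) · x⁵ = x⁴
  (x⁴) · x = x⁵

Answer: x⁵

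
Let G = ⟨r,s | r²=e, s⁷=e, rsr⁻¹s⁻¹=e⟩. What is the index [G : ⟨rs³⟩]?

First find ord(rs³) by computing successive powers:
  (rs³)¹ = rs³, (rs³)² = s⁶, (rs³)³ = rs², (rs³)⁴ = s⁵, (rs³)⁵ = rs, (rs³)⁶ = s⁴, (rs³)⁷ = r, (rs³)⁸ = s³, (rs³)⁹ = rs⁶, (rs³)¹⁰ = s², (rs³)¹¹ = rs⁵, (rs³)¹² = s, (rs³)¹³ = rs⁴, (rs³)¹⁴ = e.
So |⟨rs³⟩| = ord(rs³) = 14. With |G| = 14, by Lagrange [G : ⟨rs³⟩] = 14/14 = 1.

Answer: 1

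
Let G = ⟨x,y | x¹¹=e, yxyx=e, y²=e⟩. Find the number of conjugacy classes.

The conjugacy classes (representative and size) are:
  [e] (size 1), [x¹⁰] (size 2), [x²] (size 2), [x³] (size 2), [x⁷] (size 2), [x⁶] (size 2), [x²y] (size 11).
Class equation: 1 + 2 + 2 + 2 + 2 + 2 + 11 = 22 = |G|. So G has 7 conjugacy classes.

Answer: 7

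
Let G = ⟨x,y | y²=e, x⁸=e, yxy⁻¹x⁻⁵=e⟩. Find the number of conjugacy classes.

The conjugacy classes (representative and size) are:
  [e] (size 1), [x⁵] (size 2), [x²] (size 1), [x⁷] (size 2), [x⁴] (size 1), [x⁶] (size 1), [y] (size 2), [x⁵y] (size 2), [x²y] (size 2), [x³y] (size 2).
Class equation: 1 + 2 + 1 + 2 + 1 + 1 + 2 + 2 + 2 + 2 = 16 = |G|. So G has 10 conjugacy classes.

Answer: 10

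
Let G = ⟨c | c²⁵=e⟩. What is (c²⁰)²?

Compute successive powers of (c²⁰), reducing at each step:
  (c²⁰)²: (c²⁰) · c²⁰ = c¹⁵

Answer: c¹⁵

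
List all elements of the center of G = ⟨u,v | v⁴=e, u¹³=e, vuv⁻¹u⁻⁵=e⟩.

An element z ∈ Z(G) iff z commutes with every generator.
For example e is central: e·u = u = u·e; e·v = v = v·e.
Whereas u ∉ Z(G) since u·v = uv ≠ u⁵v = v·u.
Checking each of the 52 elements this way gives Z(G) = {e}, of order 1.

Answer: {e}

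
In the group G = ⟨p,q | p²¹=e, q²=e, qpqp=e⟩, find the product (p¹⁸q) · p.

Compute (p¹⁸q) · p by multiplying left to right and reducing via the relations at each step:
  (p¹⁸q) · p = p¹⁷q

Answer: p¹⁷q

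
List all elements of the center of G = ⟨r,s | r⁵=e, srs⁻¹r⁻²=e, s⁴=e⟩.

An element z ∈ Z(G) iff z commutes with every generator.
For example e is central: e·r = r = r·e; e·s = s = s·e.
Whereas r ∉ Z(G) since r·s = rs ≠ r²s = s·r.
Checking each of the 20 elements this way gives Z(G) = {e}, of order 1.

Answer: {e}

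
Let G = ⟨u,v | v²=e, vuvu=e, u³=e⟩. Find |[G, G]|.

G' = [G, G] is generated by all commutators. The generator-pair commutators are: [u, v] = u².
The subgroup they normally generate is {e, u, u²}, of order 3.
Check: |G/G'| = 6/3 = 2 is the order of the abelianisation.

Answer: 3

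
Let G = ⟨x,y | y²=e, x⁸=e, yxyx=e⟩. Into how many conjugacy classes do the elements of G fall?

The conjugacy classes (representative and size) are:
  [e] (size 1), [x] (size 2), [x⁶] (size 2), [x³] (size 2), [x⁴] (size 1), [y] (size 4), [x⁵y] (size 4).
Class equation: 1 + 2 + 2 + 2 + 1 + 4 + 4 = 16 = |G|. So G has 7 conjugacy classes.

Answer: 7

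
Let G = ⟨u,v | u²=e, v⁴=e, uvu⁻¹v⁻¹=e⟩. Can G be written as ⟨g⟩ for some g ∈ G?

|G| = 8, but the maximum element order in G is 4 < 8. No single element generates all of G, so G is not cyclic.

Answer: No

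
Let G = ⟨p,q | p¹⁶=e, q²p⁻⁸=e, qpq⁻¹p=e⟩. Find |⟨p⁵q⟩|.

|⟨p⁵q⟩| equals the order of p⁵q. Compute successive powers until reaching e:
  (p⁵q)¹ = p⁵q, (p⁵q)² = p⁸, (p⁵q)³ = p⁵q⁻¹, (p⁵q)⁴ = e.
The smallest positive k with (p⁵q)ᵏ = e is 4, so |⟨p⁵q⟩| = 4.

Answer: 4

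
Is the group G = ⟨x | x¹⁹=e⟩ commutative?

G has a single generator, so G is cyclic and hence abelian.

Answer: Yes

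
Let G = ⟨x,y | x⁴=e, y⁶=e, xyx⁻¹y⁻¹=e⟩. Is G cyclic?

|G| = 24, but the maximum element order in G is 12 < 24. No single element generates all of G, so G is not cyclic.

Answer: No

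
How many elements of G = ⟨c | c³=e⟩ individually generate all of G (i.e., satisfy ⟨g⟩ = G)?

G is cyclic of order 3. An element generates G iff its order is 3, and a cyclic group of order 3 has exactly φ(3) = 2 such elements.

Answer: 2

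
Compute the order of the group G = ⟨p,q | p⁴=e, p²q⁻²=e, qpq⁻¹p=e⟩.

Enumerate words in the generators, reducing via the relations: the distinct elements are
  {e, p, q, pq, p², p³, q⁻¹, pq⁻¹}.
No further products give new elements, so |G| = 8.

Answer: 8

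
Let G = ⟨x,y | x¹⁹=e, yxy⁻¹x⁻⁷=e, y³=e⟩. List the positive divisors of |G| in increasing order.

|G| = 57 = 3 · 19. By Lagrange's theorem the order of any subgroup divides 57; the divisors of 57 are 1, 3, 19, 57.

Answer: 1, 3, 19, 57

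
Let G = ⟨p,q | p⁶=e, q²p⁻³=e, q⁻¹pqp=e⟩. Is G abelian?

p·q = pq but q·p = p²q⁻¹, so p·q ≠ q·p and G is not abelian.

Answer: No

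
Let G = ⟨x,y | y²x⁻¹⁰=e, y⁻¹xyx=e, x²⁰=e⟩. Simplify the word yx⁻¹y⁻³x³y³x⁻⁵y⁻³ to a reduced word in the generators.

Multiply left to right, reducing at each step:
  y · x⁻¹ = xy
  (xy) · y⁻³ = x¹¹
  (x¹¹) · x³ = x¹⁴
  (x¹⁴) · y³ = x⁴y
  (x⁴y) · x⁻⁵ = x⁹y
  (x⁹y) · y⁻³ = x¹⁹

Answer: x¹⁹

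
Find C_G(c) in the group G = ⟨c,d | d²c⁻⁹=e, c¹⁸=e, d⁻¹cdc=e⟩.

⟨c⟩ ⊆ C_G(c) since powers of c commute with c; so |C_G(c)| ≥ |⟨c⟩| = 18.
By orbit–stabilizer, |C_G(c)| = |G| / |conj. class of c| = 36 / 2 = 18.
The 18 elements commuting with c are {e, c, c², c³, c⁴, c⁵, c⁶, c⁷, c⁸, c⁹, c¹⁰, c¹¹, c¹², c¹³, c¹⁴, c¹⁵, c¹⁶, c¹⁷}.

Answer: {e, c, c², c³, c⁴, c⁵, c⁶, c⁷, c⁸, c⁹, c¹⁰, c¹¹, c¹², c¹³, c¹⁴, c¹⁵, c¹⁶, c¹⁷}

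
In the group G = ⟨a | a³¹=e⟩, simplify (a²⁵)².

Compute successive powers of (a²⁵), reducing at each step:
  (a²⁵)²: (a²⁵) · a²⁵ = a¹⁹

Answer: a¹⁹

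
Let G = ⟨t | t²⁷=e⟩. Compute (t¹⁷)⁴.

Compute successive powers of (t¹⁷), reducing at each step:
  (t¹⁷)²: (t¹⁷) · t¹⁷ = t⁷
  (t¹⁷)³: (t⁷) · t¹⁷ = t²⁴
  (t¹⁷)⁴: (t²⁴) · t¹⁷ = t¹⁴

Answer: t¹⁴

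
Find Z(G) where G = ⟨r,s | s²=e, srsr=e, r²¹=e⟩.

An element z ∈ Z(G) iff z commutes with every generator.
For example e is central: e·r = r = r·e; e·s = s = s·e.
Whereas r ∉ Z(G) since r·s = rs ≠ r²⁰s = s·r.
Checking each of the 42 elements this way gives Z(G) = {e}, of order 1.

Answer: {e}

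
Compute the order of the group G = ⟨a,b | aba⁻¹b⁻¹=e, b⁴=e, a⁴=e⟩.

Enumerate words in the generators, reducing via the relations: the distinct elements are
  {a, b, e, ab, a², a³, b², b³, ab², ab³, a²b, a³b, a²b², a²b³, a³b², a³b³}.
No further products give new elements, so |G| = 16.

Answer: 16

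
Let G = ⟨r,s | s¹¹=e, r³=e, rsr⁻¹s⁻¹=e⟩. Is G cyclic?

|G| = 33. The element rs has order 33 (its powers give 33 distinct elements), so ⟨rs⟩ = G and G is cyclic.

Answer: Yes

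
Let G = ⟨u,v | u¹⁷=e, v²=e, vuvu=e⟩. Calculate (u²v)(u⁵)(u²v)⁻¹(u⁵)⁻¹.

[(u²v), (u⁵)] = (u²v)·(u⁵)·(u²v)⁻¹·(u⁵)⁻¹.
  (u²v) · (u⁵) = u¹⁴v
  (u¹⁴v) · (u²v) = u¹²
  (u¹²) · (u¹²) = u⁷

Answer: u⁷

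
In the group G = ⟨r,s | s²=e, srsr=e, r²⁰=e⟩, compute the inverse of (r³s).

The order of (r³s) is 2 (smallest k with (r³s)ᵏ = e), so (r³s)⁻¹ = (r³s)¹ = r³s.
Check: (r³s) · (r³s) → (r³s) · r³ = s;   s · s = e, giving e as required.

Answer: r³s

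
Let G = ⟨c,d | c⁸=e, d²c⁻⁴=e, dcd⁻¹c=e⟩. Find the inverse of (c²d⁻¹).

The order of (c²d⁻¹) is 4 (smallest k with (c²d⁻¹)ᵏ = e), so (c²d⁻¹)⁻¹ = (c²d⁻¹)³ = c²d.
Check: (c²d⁻¹) · (c²d) → (c²d⁻¹) · c² = d⁻¹;   (d⁻¹) · d = e, giving e as required.

Answer: c²d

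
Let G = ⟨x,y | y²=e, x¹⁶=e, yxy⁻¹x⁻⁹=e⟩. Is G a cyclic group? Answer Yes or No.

Every cyclic group is abelian. But x·y = xy while y·x = x⁹y, so x·y ≠ y·x and G is not abelian. Hence G is not cyclic.

Answer: No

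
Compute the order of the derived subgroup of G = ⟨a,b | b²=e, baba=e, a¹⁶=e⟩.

G' = [G, G] is generated by all commutators. The generator-pair commutators are: [a, b] = a².
The subgroup they normally generate is {e, a², a⁴, a⁶, a⁸, a¹⁰, a¹², a¹⁴}, of order 8.
Check: |G/G'| = 32/8 = 4 is the order of the abelianisation.

Answer: 8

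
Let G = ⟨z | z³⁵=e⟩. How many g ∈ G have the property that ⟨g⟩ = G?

G is cyclic of order 35. An element generates G iff its order is 35, and a cyclic group of order 35 has exactly φ(35) = 24 such elements.

Answer: 24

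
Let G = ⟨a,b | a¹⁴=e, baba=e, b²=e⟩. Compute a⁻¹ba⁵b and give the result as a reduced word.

Multiply left to right, reducing at each step:
  (a¹³) · b = a¹³b
  (a¹³b) · a⁵ = a⁸b
  (a⁸b) · b = a⁸

Answer: a⁸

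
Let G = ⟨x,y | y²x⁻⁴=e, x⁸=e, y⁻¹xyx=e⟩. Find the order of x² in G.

Compute successive powers until reaching e:
  (x²)¹ = x², (x²)² = x⁴, (x²)³ = x⁶, (x²)⁴ = e.
The smallest positive k with (x²)ᵏ = e is 4.

Answer: 4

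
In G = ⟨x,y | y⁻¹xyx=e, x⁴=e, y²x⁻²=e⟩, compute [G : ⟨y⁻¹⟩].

First find ord(y⁻¹) by computing successive powers:
  (y⁻¹)¹ = y⁻¹, (y⁻¹)² = x², (y⁻¹)³ = y, (y⁻¹)⁴ = e.
So |⟨y⁻¹⟩| = ord(y⁻¹) = 4. With |G| = 8, by Lagrange [G : ⟨y⁻¹⟩] = 8/4 = 2.

Answer: 2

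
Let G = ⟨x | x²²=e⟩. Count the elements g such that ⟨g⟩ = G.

G is cyclic of order 22. An element generates G iff its order is 22, and a cyclic group of order 22 has exactly φ(22) = 10 such elements.

Answer: 10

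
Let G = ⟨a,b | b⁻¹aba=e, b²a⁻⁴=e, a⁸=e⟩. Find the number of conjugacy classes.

The conjugacy classes (representative and size) are:
  [e] (size 1), [a⁷] (size 2), [a⁶] (size 2), [a³] (size 2), [a⁴] (size 1), [a²b⁻¹] (size 4), [a³b⁻¹] (size 4).
Class equation: 1 + 2 + 2 + 2 + 1 + 4 + 4 = 16 = |G|. So G has 7 conjugacy classes.

Answer: 7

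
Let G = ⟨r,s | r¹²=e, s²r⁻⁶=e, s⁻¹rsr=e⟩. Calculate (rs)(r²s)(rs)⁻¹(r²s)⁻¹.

[(rs), (r²s)] = (rs)·(r²s)·(rs)⁻¹·(r²s)⁻¹.
  (rs) · (r²s) = r⁵
  (r⁵) · (rs⁻¹) = s
  s · (r²s⁻¹) = r¹⁰

Answer: r¹⁰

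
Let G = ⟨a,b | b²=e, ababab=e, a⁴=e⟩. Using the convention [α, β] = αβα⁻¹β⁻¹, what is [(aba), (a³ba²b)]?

[(aba), (a³ba²b)] = (aba)·(a³ba²b)·(aba)⁻¹·(a³ba²b)⁻¹.
  (aba) · (a³ba²b) = a³b
  (a³b) · (a³ba³) = b
  b · (a³ba²b) = a²ba

Answer: a²ba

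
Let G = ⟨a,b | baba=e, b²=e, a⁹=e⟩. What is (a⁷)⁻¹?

The order of (a⁷) is 9 (smallest k with (a⁷)ᵏ = e), so (a⁷)⁻¹ = (a⁷)⁸ = a².
Check: (a⁷) · (a²) → (a⁷) · a² = e, giving e as required.

Answer: a²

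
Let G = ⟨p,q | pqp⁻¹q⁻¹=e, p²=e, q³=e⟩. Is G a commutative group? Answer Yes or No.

Each pair of generators commutes: p·q = pq = q·p. Since the generators pairwise commute, every element of G commutes with every other, so G is abelian.

Answer: Yes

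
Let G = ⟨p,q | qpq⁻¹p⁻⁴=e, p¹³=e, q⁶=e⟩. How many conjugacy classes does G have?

The conjugacy classes (representative and size) are:
  [e] (size 1), [p⁴] (size 6), [p¹¹] (size 6), [p⁷q] (size 13), [p⁸q²] (size 13), [p¹²q³] (size 13), [p⁵q⁴] (size 13), [p¹¹q⁵] (size 13).
Class equation: 1 + 6 + 6 + 13 + 13 + 13 + 13 + 13 = 78 = |G|. So G has 8 conjugacy classes.

Answer: 8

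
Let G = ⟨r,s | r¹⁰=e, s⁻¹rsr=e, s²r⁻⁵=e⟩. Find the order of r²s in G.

Compute successive powers until reaching e:
  (r²s)¹ = r²s, (r²s)² = r⁵, (r²s)³ = r²s⁻¹, (r²s)⁴ = e.
The smallest positive k with (r²s)ᵏ = e is 4.

Answer: 4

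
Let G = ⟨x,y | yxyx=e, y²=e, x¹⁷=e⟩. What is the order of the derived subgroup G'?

G' = [G, G] is generated by all commutators. The generator-pair commutators are: [x, y] = x².
The subgroup they normally generate is {e, x, x², x³, x⁴, x⁵, x⁶, x⁷, x⁸, x⁹, x¹⁰, x¹¹, x¹², x¹³, x¹⁴, x¹⁵, x¹⁶}, of order 17.
Check: |G/G'| = 34/17 = 2 is the order of the abelianisation.

Answer: 17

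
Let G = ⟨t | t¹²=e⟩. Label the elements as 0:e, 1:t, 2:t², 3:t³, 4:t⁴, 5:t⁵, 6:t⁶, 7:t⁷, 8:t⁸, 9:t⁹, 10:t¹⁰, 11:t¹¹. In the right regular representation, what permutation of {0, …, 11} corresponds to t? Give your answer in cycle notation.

(0 1 2 3 4 5 6 7 8 9 10 11)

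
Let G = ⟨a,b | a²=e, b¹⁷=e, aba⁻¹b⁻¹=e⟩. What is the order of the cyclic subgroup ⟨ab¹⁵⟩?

|⟨ab¹⁵⟩| equals the order of ab¹⁵. Compute successive powers until reaching e:
  (ab¹⁵)¹ = ab¹⁵, (ab¹⁵)² = b¹³, (ab¹⁵)³ = ab¹¹, (ab¹⁵)⁴ = b⁹, (ab¹⁵)⁵ = ab⁷, (ab¹⁵)⁶ = b⁵, (ab¹⁵)⁷ = ab³, (ab¹⁵)⁸ = b, (ab¹⁵)⁹ = ab¹⁶, (ab¹⁵)¹⁰ = b¹⁴, (ab¹⁵)¹¹ = ab¹², (ab¹⁵)¹² = b¹⁰, (ab¹⁵)¹³ = ab⁸, (ab¹⁵)¹⁴ = b⁶, (ab¹⁵)¹⁵ = ab⁴, (ab¹⁵)¹⁶ = b², (ab¹⁵)¹⁷ = a, (ab¹⁵)¹⁸ = b¹⁵, (ab¹⁵)¹⁹ = ab¹³, (ab¹⁵)²⁰ = b¹¹, (ab¹⁵)²¹ = ab⁹, (ab¹⁵)²² = b⁷, (ab¹⁵)²³ = ab⁵, (ab¹⁵)²⁴ = b³, (ab¹⁵)²⁵ = ab, (ab¹⁵)²⁶ = b¹⁶, (ab¹⁵)²⁷ = ab¹⁴, (ab¹⁵)²⁸ = b¹², (ab¹⁵)²⁹ = ab¹⁰, (ab¹⁵)³⁰ = b⁸, (ab¹⁵)³¹ = ab⁶, (ab¹⁵)³² = b⁴, (ab¹⁵)³³ = ab², (ab¹⁵)³⁴ = e.
The smallest positive k with (ab¹⁵)ᵏ = e is 34, so |⟨ab¹⁵⟩| = 34.

Answer: 34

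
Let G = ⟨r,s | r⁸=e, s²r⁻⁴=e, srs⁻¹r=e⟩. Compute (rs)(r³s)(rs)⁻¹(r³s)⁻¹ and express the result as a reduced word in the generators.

[(rs), (r³s)] = (rs)·(r³s)·(rs)⁻¹·(r³s)⁻¹.
  (rs) · (r³s) = r²
  (r²) · (rs⁻¹) = r³s⁻¹
  (r³s⁻¹) · (r³s⁻¹) = r⁴

Answer: r⁴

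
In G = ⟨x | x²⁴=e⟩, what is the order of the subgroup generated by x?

|⟨x⟩| equals the order of x. Compute successive powers until reaching e:
  x¹ = x, x² = x², x³ = x³, x⁴ = x⁴, x⁵ = x⁵, x⁶ = x⁶, x⁷ = x⁷, x⁸ = x⁸, x⁹ = x⁹, x¹⁰ = x¹⁰, x¹¹ = x¹¹, x¹² = x¹², x¹³ = x¹³, x¹⁴ = x¹⁴, x¹⁵ = x¹⁵, x¹⁶ = x¹⁶, x¹⁷ = x¹⁷, x¹⁸ = x¹⁸, x¹⁹ = x¹⁹, x²⁰ = x²⁰, x²¹ = x²¹, x²² = x²², x²³ = x²³, x²⁴ = e.
The smallest positive k with xᵏ = e is 24, so |⟨x⟩| = 24.

Answer: 24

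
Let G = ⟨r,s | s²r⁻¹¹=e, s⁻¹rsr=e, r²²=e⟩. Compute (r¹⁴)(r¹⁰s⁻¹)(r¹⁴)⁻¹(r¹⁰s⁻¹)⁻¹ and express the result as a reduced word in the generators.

[(r¹⁴), (r¹⁰s⁻¹)] = (r¹⁴)·(r¹⁰s⁻¹)·(r¹⁴)⁻¹·(r¹⁰s⁻¹)⁻¹.
  (r¹⁴) · (r¹⁰s⁻¹) = r²s⁻¹
  (r²s⁻¹) · (r⁸) = r⁵s
  (r⁵s) · (r¹⁰s) = r⁶

Answer: r⁶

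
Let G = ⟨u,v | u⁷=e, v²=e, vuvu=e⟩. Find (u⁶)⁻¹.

The order of (u⁶) is 7 (smallest k with (u⁶)ᵏ = e), so (u⁶)⁻¹ = (u⁶)⁶ = u.
Check: (u⁶) · u → (u⁶) · u = e, giving e as required.

Answer: u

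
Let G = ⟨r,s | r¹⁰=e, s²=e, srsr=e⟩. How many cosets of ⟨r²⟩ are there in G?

First find ord(r²) by computing successive powers:
  (r²)¹ = r², (r²)² = r⁴, (r²)³ = r⁶, (r²)⁴ = r⁸, (r²)⁵ = e.
So |⟨r²⟩| = ord(r²) = 5. With |G| = 20, by Lagrange [G : ⟨r²⟩] = 20/5 = 4.

Answer: 4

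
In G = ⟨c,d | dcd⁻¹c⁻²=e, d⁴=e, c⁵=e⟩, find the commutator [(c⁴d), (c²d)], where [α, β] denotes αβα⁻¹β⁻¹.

[(c⁴d), (c²d)] = (c⁴d)·(c²d)·(c⁴d)⁻¹·(c²d)⁻¹.
  (c⁴d) · (c²d) = c³d²
  (c³d²) · (c³d³) = d
  d · (c⁴d³) = c³

Answer: c³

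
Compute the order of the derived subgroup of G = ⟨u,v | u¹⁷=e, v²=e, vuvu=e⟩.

G' = [G, G] is generated by all commutators. The generator-pair commutators are: [u, v] = u².
The subgroup they normally generate is {e, u, u², u³, u⁴, u⁵, u⁶, u⁷, u⁸, u⁹, u¹⁰, u¹¹, u¹², u¹³, u¹⁴, u¹⁵, u¹⁶}, of order 17.
Check: |G/G'| = 34/17 = 2 is the order of the abelianisation.

Answer: 17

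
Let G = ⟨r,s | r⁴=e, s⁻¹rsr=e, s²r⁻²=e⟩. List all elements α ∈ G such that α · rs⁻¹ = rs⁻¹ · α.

⟨rs⁻¹⟩ ⊆ C_G(rs⁻¹) since powers of rs⁻¹ commute with rs⁻¹; so |C_G(rs⁻¹)| ≥ |⟨rs⁻¹⟩| = 4.
By orbit–stabilizer, |C_G(rs⁻¹)| = |G| / |conj. class of rs⁻¹| = 8 / 2 = 4.
The 4 elements commuting with rs⁻¹ are {e, r², rs, rs⁻¹}.

Answer: {e, r², rs, rs⁻¹}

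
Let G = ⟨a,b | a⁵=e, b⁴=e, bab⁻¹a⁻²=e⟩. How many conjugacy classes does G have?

The conjugacy classes (representative and size) are:
  [e] (size 1), [a⁴] (size 4), [a²b] (size 5), [b²] (size 5), [a³b³] (size 5).
Class equation: 1 + 4 + 5 + 5 + 5 = 20 = |G|. So G has 5 conjugacy classes.

Answer: 5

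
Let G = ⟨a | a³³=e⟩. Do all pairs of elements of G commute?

G has a single generator, so G is cyclic and hence abelian.

Answer: Yes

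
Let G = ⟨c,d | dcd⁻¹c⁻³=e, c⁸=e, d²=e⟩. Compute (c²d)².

Compute successive powers of (c²d), reducing at each step:
  (c²d)²: (c²d) · c² = d;   d · d = e

Answer: e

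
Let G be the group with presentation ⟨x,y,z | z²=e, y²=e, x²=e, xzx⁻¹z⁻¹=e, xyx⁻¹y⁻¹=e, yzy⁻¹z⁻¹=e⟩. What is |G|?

Enumerate words in the generators, reducing via the relations: the distinct elements are
  {e, x, y, z, xy, xz, yz, xyz}.
No further products give new elements, so |G| = 8.

Answer: 8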